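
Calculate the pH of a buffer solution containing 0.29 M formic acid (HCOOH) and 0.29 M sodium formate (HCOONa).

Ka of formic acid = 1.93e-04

pKa = -log(1.93e-04) = 3.71. pH = pKa + log([A⁻]/[HA]) = 3.71 + log(0.29/0.29)

pH = 3.71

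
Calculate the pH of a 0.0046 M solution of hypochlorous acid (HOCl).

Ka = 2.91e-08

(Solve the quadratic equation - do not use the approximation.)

x² + Ka×x - Ka×C = 0. Using quadratic formula: [H⁺] = 1.1555e-05

pH = 4.94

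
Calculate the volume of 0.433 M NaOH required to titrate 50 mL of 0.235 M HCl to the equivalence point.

At equivalence: moles acid = moles base. moles HCl = 0.235 × 50/1000 = 0.01175 mol. V_base = moles / 0.433 × 1000 = 27.1 mL.

V_{base} = 27.1 mL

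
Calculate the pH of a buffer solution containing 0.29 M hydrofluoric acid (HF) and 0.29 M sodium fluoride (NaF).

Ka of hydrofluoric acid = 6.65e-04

pKa = -log(6.65e-04) = 3.18. pH = pKa + log([A⁻]/[HA]) = 3.18 + log(0.29/0.29)

pH = 3.18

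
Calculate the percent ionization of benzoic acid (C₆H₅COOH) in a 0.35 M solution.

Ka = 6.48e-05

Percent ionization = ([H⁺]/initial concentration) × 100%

Using Ka equilibrium: x² + Ka×x - Ka×C = 0. Solving: [H⁺] = 4.7301e-03. Percent = (4.7301e-03/0.35) × 100

Percent ionization = 1.35%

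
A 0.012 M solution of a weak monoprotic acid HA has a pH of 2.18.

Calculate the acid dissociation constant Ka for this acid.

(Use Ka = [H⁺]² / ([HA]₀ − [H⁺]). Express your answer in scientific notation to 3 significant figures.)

[H⁺] = 10^(−pH) = 10^(−2.18) = 6.607e-03 M. For HA ⇌ H⁺ + A⁻, Ka = [H⁺][A⁻]/[HA] = [H⁺]² / ([HA]₀ − [H⁺]) = (6.607e-03)² / (0.012 − 6.607e-03) = 8.09e-03.

K_a = 8.09e-03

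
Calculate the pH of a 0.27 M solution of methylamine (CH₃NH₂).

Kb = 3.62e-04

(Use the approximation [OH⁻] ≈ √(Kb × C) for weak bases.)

[OH⁻] = √(Kb × C) = √(3.62e-04 × 0.27) = 9.8864e-03. pOH = 2.00, pH = 14 - pOH

pH = 12.00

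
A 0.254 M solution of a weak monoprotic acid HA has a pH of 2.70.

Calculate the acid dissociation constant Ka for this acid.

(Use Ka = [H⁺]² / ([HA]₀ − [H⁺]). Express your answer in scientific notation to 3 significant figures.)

[H⁺] = 10^(−pH) = 10^(−2.70) = 1.995e-03 M. For HA ⇌ H⁺ + A⁻, Ka = [H⁺][A⁻]/[HA] = [H⁺]² / ([HA]₀ − [H⁺]) = (1.995e-03)² / (0.254 − 1.995e-03) = 1.58e-05.

K_a = 1.58e-05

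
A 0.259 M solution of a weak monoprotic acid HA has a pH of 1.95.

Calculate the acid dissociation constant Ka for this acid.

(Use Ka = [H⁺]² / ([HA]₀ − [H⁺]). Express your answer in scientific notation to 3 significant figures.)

[H⁺] = 10^(−pH) = 10^(−1.95) = 1.122e-02 M. For HA ⇌ H⁺ + A⁻, Ka = [H⁺][A⁻]/[HA] = [H⁺]² / ([HA]₀ − [H⁺]) = (1.122e-02)² / (0.259 − 1.122e-02) = 5.08e-04.

K_a = 5.08e-04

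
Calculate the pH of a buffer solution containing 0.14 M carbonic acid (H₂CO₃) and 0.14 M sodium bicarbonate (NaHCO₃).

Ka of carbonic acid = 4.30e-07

pKa = -log(4.30e-07) = 6.37. pH = pKa + log([A⁻]/[HA]) = 6.37 + log(0.14/0.14)

pH = 6.37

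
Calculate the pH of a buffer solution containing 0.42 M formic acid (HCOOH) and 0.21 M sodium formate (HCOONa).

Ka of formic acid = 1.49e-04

pKa = -log(1.49e-04) = 3.83. pH = pKa + log([A⁻]/[HA]) = 3.83 + log(0.21/0.42)

pH = 3.53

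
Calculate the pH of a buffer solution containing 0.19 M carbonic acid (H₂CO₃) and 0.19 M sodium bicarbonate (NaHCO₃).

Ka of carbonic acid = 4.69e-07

pKa = -log(4.69e-07) = 6.33. pH = pKa + log([A⁻]/[HA]) = 6.33 + log(0.19/0.19)

pH = 6.33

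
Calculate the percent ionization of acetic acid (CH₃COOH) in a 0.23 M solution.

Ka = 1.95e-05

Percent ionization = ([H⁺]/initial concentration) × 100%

Using Ka equilibrium: x² + Ka×x - Ka×C = 0. Solving: [H⁺] = 2.1081e-03. Percent = (2.1081e-03/0.23) × 100

Percent ionization = 0.917%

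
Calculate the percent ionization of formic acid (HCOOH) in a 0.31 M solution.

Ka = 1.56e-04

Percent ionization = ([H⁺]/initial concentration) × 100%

Using Ka equilibrium: x² + Ka×x - Ka×C = 0. Solving: [H⁺] = 6.8766e-03. Percent = (6.8766e-03/0.31) × 100

Percent ionization = 2.22%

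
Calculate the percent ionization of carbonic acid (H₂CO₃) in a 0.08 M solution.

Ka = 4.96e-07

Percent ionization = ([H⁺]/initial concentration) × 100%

Using Ka equilibrium: x² + Ka×x - Ka×C = 0. Solving: [H⁺] = 1.9895e-04. Percent = (1.9895e-04/0.08) × 100

Percent ionization = 0.249%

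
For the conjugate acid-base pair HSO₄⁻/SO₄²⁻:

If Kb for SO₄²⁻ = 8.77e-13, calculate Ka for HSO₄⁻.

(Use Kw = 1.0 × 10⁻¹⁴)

For a conjugate pair Ka × Kb = Kw, so Ka = Kw/Kb = 1.0 × 10⁻¹⁴ / 8.77e-13 = 1.14e-02.

K_a = 1.14e-02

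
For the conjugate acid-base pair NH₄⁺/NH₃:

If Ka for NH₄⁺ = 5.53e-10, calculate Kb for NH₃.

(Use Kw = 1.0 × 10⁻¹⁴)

For a conjugate pair Ka × Kb = Kw, so Kb = Kw/Ka = 1.0 × 10⁻¹⁴ / 5.53e-10 = 1.81e-05.

K_b = 1.81e-05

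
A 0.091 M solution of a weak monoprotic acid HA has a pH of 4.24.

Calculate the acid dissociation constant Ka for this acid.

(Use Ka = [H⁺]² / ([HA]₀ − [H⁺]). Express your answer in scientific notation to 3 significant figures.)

[H⁺] = 10^(−pH) = 10^(−4.24) = 5.754e-05 M. For HA ⇌ H⁺ + A⁻, Ka = [H⁺][A⁻]/[HA] = [H⁺]² / ([HA]₀ − [H⁺]) = (5.754e-05)² / (0.091 − 5.754e-05) = 3.64e-08.

K_a = 3.64e-08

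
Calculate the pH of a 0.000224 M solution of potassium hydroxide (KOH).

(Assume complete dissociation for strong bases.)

[OH⁻] = 0.000224 M for strong base. pOH = -log[OH⁻] = 3.65, pH = 14 - pOH

pH = 10.35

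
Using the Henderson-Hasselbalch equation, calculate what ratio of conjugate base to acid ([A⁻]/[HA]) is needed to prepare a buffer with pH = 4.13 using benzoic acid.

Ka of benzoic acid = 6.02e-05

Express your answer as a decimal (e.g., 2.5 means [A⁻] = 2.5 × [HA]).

pKa = -log(6.02e-05) = 4.2204. pH = pKa + log([A⁻]/[HA]), so log([A⁻]/[HA]) = pH − pKa = 4.13 − 4.2204 = -0.0904. [A⁻]/[HA] = 10^(-0.0904) = 0.812

[A⁻]/[HA] = 0.812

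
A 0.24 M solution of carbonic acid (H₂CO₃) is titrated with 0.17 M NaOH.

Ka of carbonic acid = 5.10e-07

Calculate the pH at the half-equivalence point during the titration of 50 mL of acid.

At half-equivalence [HA] = [A⁻], so Henderson-Hasselbalch gives pH = pKa = -log(5.10e-07) = 6.29.

pH = pKa = 6.29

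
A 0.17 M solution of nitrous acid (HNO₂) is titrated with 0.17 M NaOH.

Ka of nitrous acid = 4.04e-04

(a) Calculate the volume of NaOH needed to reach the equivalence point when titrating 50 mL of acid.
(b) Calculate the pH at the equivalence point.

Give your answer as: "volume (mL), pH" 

moles acid = 0.17 × 50/1000 = 0.0085 mol; V_base = moles/0.17 × 1000 = 50.0 mL. At equivalence only the conjugate base is present: [A⁻] = 0.0085/0.100 = 8.5000e-02 M. Kb = Kw/Ka = 2.48e-11; [OH⁻] = √(Kb × [A⁻]) = 1.4505e-06; pOH = 5.84; pH = 14 - pOH = 8.16.

V = 50.0 mL, pH = 8.16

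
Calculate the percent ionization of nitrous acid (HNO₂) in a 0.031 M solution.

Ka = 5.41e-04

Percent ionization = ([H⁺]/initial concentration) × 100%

Using Ka equilibrium: x² + Ka×x - Ka×C = 0. Solving: [H⁺] = 3.8337e-03. Percent = (3.8337e-03/0.031) × 100

Percent ionization = 12.4%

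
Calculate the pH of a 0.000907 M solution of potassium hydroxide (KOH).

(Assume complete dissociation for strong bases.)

[OH⁻] = 0.000907 M for strong base. pOH = -log[OH⁻] = 3.04, pH = 14 - pOH

pH = 10.96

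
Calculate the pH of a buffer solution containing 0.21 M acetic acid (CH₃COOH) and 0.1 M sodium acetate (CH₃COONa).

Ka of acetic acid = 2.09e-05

pKa = -log(2.09e-05) = 4.68. pH = pKa + log([A⁻]/[HA]) = 4.68 + log(0.1/0.21)

pH = 4.36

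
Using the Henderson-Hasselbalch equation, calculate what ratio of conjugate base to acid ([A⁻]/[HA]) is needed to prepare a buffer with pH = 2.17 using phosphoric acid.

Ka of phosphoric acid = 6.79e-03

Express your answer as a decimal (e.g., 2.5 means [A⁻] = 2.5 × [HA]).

pKa = -log(6.79e-03) = 2.1681. pH = pKa + log([A⁻]/[HA]), so log([A⁻]/[HA]) = pH − pKa = 2.17 − 2.1681 = 0.0019. [A⁻]/[HA] = 10^(0.0019) = 1.00

[A⁻]/[HA] = 1.00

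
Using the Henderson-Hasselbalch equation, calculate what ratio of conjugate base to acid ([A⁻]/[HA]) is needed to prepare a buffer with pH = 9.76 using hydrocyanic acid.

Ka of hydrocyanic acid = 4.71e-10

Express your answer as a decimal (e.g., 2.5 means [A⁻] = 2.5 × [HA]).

pKa = -log(4.71e-10) = 9.3270. pH = pKa + log([A⁻]/[HA]), so log([A⁻]/[HA]) = pH − pKa = 9.76 − 9.3270 = 0.4330. [A⁻]/[HA] = 10^(0.4330) = 2.71

[A⁻]/[HA] = 2.71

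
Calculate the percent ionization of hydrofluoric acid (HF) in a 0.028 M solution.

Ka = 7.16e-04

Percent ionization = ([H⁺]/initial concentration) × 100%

Using Ka equilibrium: x² + Ka×x - Ka×C = 0. Solving: [H⁺] = 4.1338e-03. Percent = (4.1338e-03/0.028) × 100

Percent ionization = 14.8%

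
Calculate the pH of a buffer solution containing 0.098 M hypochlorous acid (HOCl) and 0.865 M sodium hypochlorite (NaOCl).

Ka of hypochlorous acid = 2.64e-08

pKa = -log(2.64e-08) = 7.58. pH = pKa + log([A⁻]/[HA]) = 7.58 + log(0.865/0.098)

pH = 8.52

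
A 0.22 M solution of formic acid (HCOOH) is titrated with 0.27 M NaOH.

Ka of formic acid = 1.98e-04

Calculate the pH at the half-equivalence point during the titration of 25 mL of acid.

At half-equivalence [HA] = [A⁻], so Henderson-Hasselbalch gives pH = pKa = -log(1.98e-04) = 3.70.

pH = pKa = 3.70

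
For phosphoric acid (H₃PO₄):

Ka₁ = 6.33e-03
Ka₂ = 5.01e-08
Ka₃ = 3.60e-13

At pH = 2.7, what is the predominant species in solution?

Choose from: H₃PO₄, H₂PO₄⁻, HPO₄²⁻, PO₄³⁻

pKa₁ = 2.20, pKa₂ = 7.30, pKa₃ = 12.44. For a polyprotic acid the predominant species crosses at each pKa: below pKa_n the protonated form dominates, above it the deprotonated form does. At pH = 2.7, the predominant species is H₂PO₄⁻.

H₂PO₄⁻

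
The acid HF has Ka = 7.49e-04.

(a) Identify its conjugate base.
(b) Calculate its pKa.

(a) The conjugate base is formed by removing one H⁺ from HF, giving F⁻. (b) pKa = -log(Ka) = -log(7.49e-04) = 3.13.

Conjugate base: F⁻; pK_a = 3.13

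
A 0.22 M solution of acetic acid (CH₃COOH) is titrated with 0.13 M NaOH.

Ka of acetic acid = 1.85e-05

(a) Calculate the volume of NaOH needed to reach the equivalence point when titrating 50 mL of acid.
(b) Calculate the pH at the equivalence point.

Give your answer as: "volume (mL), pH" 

moles acid = 0.22 × 50/1000 = 0.011 mol; V_base = moles/0.13 × 1000 = 84.6 mL. At equivalence only the conjugate base is present: [A⁻] = 0.011/0.135 = 8.1714e-02 M. Kb = Kw/Ka = 5.41e-10; [OH⁻] = √(Kb × [A⁻]) = 6.6460e-06; pOH = 5.18; pH = 14 - pOH = 8.82.

V = 84.6 mL, pH = 8.82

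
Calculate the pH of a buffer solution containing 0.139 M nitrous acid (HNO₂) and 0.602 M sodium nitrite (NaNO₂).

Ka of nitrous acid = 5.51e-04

pKa = -log(5.51e-04) = 3.26. pH = pKa + log([A⁻]/[HA]) = 3.26 + log(0.602/0.139)

pH = 3.90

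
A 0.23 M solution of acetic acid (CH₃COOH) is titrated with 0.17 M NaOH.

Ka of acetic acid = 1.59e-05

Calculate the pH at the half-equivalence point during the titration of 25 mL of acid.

At half-equivalence [HA] = [A⁻], so Henderson-Hasselbalch gives pH = pKa = -log(1.59e-05) = 4.80.

pH = pKa = 4.80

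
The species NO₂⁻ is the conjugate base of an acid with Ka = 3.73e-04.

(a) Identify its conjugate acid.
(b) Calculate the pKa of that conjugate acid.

(a) The conjugate acid is formed by adding one H⁺ to NO₂⁻, giving HNO₂. (b) pKa = -log(Ka) = -log(3.73e-04) = 3.43.

Conjugate acid: HNO₂; pK_a = 3.43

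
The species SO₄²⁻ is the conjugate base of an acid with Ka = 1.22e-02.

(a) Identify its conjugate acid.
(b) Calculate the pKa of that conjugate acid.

(a) The conjugate acid is formed by adding one H⁺ to SO₄²⁻, giving HSO₄⁻. (b) pKa = -log(Ka) = -log(1.22e-02) = 1.91.

Conjugate acid: HSO₄⁻; pK_a = 1.91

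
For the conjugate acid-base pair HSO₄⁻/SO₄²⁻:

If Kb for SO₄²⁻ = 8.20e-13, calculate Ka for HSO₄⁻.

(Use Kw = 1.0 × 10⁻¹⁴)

For a conjugate pair Ka × Kb = Kw, so Ka = Kw/Kb = 1.0 × 10⁻¹⁴ / 8.20e-13 = 1.22e-02.

K_a = 1.22e-02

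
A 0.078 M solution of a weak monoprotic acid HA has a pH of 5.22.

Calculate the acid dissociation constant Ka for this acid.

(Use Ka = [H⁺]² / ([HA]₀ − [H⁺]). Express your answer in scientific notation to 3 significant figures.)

[H⁺] = 10^(−pH) = 10^(−5.22) = 6.026e-06 M. For HA ⇌ H⁺ + A⁻, Ka = [H⁺][A⁻]/[HA] = [H⁺]² / ([HA]₀ − [H⁺]) = (6.026e-06)² / (0.078 − 6.026e-06) = 4.66e-10.

K_a = 4.66e-10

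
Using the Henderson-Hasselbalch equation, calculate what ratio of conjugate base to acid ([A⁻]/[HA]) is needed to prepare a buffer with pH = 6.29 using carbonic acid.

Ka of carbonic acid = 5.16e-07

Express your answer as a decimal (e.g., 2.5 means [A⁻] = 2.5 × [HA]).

pKa = -log(5.16e-07) = 6.2874. pH = pKa + log([A⁻]/[HA]), so log([A⁻]/[HA]) = pH − pKa = 6.29 − 6.2874 = 0.0026. [A⁻]/[HA] = 10^(0.0026) = 1.01

[A⁻]/[HA] = 1.01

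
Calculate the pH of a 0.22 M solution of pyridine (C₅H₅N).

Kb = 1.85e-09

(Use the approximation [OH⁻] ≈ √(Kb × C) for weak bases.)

[OH⁻] = √(Kb × C) = √(1.85e-09 × 0.22) = 2.0174e-05. pOH = 4.70, pH = 14 - pOH

pH = 9.30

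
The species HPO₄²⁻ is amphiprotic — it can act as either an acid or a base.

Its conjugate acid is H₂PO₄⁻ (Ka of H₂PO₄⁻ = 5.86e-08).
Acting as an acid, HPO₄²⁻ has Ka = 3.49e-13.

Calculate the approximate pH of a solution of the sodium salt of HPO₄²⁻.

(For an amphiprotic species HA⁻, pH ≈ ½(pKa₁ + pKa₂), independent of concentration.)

pKa₁ = -log(5.86e-08) = 7.23; pKa₂ = -log(3.49e-13) = 12.46. For an amphiprotic species, pH ≈ ½(pKa₁ + pKa₂) = ½(7.23 + 12.46) = 9.84.

pH = 9.84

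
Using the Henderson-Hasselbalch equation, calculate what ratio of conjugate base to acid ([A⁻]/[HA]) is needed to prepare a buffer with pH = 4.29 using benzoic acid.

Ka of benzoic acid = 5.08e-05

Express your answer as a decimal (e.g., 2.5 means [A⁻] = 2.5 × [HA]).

pKa = -log(5.08e-05) = 4.2941. pH = pKa + log([A⁻]/[HA]), so log([A⁻]/[HA]) = pH − pKa = 4.29 − 4.2941 = -0.0041. [A⁻]/[HA] = 10^(-0.0041) = 0.991

[A⁻]/[HA] = 0.991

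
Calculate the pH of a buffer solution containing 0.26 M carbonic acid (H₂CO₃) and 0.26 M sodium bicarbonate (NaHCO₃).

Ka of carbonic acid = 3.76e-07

pKa = -log(3.76e-07) = 6.42. pH = pKa + log([A⁻]/[HA]) = 6.42 + log(0.26/0.26)

pH = 6.42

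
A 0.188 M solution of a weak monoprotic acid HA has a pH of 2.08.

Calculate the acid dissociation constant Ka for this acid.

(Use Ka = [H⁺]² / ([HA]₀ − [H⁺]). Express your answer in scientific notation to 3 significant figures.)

[H⁺] = 10^(−pH) = 10^(−2.08) = 8.318e-03 M. For HA ⇌ H⁺ + A⁻, Ka = [H⁺][A⁻]/[HA] = [H⁺]² / ([HA]₀ − [H⁺]) = (8.318e-03)² / (0.188 − 8.318e-03) = 3.85e-04.

K_a = 3.85e-04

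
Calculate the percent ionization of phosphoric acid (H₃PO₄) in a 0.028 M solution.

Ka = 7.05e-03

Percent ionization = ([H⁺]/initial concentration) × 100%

Using Ka equilibrium: x² + Ka×x - Ka×C = 0. Solving: [H⁺] = 1.0960e-02. Percent = (1.0960e-02/0.028) × 100

Percent ionization = 39.1%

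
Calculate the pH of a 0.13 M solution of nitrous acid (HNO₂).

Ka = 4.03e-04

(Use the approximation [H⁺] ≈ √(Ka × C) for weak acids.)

[H⁺] = √(Ka × C) = √(4.03e-04 × 0.13) = 7.2381e-03. pH = -log(7.2381e-03)

pH = 2.14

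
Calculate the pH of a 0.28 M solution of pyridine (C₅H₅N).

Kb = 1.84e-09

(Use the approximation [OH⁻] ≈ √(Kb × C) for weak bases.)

[OH⁻] = √(Kb × C) = √(1.84e-09 × 0.28) = 2.2698e-05. pOH = 4.64, pH = 14 - pOH

pH = 9.36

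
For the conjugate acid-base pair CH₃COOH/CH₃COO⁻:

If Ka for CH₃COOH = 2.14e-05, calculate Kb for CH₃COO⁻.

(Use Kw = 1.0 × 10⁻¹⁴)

For a conjugate pair Ka × Kb = Kw, so Kb = Kw/Ka = 1.0 × 10⁻¹⁴ / 2.14e-05 = 4.67e-10.

K_b = 4.67e-10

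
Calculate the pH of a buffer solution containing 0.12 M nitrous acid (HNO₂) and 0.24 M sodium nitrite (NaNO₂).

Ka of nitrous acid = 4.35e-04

pKa = -log(4.35e-04) = 3.36. pH = pKa + log([A⁻]/[HA]) = 3.36 + log(0.24/0.12)

pH = 3.66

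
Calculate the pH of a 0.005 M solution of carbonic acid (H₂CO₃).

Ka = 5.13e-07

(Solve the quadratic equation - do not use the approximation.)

x² + Ka×x - Ka×C = 0. Using quadratic formula: [H⁺] = 5.0390e-05

pH = 4.30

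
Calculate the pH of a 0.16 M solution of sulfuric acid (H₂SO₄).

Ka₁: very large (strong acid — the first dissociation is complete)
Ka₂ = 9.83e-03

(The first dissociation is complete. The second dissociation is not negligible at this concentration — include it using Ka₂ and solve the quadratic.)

First dissociation is complete: [H⁺]₀ = [HSO₄⁻]₀ = C = 0.16 M. Second dissociation HSO₄⁻ ⇌ H⁺ + SO₄²⁻: let x = [SO₄²⁻]. Ka₂ = (C + x)·x / (C − x) = 9.83e-03 → x² + (C + Ka₂)·x − Ka₂·C = 0 → x² + 0.16983·x − 1.573e-03 = 0. x = (−0.16983 + √(0.16983² + 4 × 1.573e-03)) / 2 = 8.8046e-03 M. [H⁺] = C + x = 0.16 + 8.8046e-03 = 1.6880e-01 M. pH = -log(1.6880e-01) = 0.77.

pH = 0.77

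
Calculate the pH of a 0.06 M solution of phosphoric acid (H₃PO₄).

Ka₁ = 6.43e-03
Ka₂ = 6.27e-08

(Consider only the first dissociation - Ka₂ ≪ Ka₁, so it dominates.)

First dissociation dominates. From Ka₁ = [H⁺][HA⁻]/[H₂A], x² + Ka₁·x − Ka₁·C = 0 with C = 0.06 M and Ka₁ = 6.43e-03. Solving: [H⁺] = (−Ka₁ + √(Ka₁² + 4·Ka₁·C)) / 2 = 1.6688e-02 M. pH = -log(1.6688e-02) = 1.78.

pH = 1.78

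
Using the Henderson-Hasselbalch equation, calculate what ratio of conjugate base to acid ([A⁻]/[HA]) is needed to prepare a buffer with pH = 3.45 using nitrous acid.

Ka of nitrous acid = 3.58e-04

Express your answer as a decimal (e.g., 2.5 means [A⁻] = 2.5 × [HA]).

pKa = -log(3.58e-04) = 3.4461. pH = pKa + log([A⁻]/[HA]), so log([A⁻]/[HA]) = pH − pKa = 3.45 − 3.4461 = 0.0039. [A⁻]/[HA] = 10^(0.0039) = 1.01

[A⁻]/[HA] = 1.01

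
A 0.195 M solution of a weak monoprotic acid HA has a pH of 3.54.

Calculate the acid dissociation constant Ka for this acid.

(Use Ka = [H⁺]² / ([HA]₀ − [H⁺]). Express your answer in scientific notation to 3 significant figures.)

[H⁺] = 10^(−pH) = 10^(−3.54) = 2.884e-04 M. For HA ⇌ H⁺ + A⁻, Ka = [H⁺][A⁻]/[HA] = [H⁺]² / ([HA]₀ − [H⁺]) = (2.884e-04)² / (0.195 − 2.884e-04) = 4.27e-07.

K_a = 4.27e-07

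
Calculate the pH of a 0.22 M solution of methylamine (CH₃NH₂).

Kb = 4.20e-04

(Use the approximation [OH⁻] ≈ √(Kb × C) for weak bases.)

[OH⁻] = √(Kb × C) = √(4.20e-04 × 0.22) = 9.6125e-03. pOH = 2.02, pH = 14 - pOH

pH = 11.98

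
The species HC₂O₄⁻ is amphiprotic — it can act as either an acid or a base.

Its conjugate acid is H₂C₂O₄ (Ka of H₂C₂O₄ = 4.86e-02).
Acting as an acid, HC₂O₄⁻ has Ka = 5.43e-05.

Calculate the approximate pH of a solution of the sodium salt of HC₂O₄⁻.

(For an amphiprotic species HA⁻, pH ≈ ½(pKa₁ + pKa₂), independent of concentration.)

pKa₁ = -log(4.86e-02) = 1.31; pKa₂ = -log(5.43e-05) = 4.27. For an amphiprotic species, pH ≈ ½(pKa₁ + pKa₂) = ½(1.31 + 4.27) = 2.79.

pH = 2.79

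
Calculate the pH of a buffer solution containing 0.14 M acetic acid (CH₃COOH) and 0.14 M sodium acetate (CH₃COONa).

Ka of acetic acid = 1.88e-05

pKa = -log(1.88e-05) = 4.73. pH = pKa + log([A⁻]/[HA]) = 4.73 + log(0.14/0.14)

pH = 4.73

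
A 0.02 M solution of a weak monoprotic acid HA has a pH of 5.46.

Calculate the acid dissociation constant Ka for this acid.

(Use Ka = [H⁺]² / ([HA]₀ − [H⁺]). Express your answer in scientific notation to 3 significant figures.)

[H⁺] = 10^(−pH) = 10^(−5.46) = 3.467e-06 M. For HA ⇌ H⁺ + A⁻, Ka = [H⁺][A⁻]/[HA] = [H⁺]² / ([HA]₀ − [H⁺]) = (3.467e-06)² / (0.02 − 3.467e-06) = 6.01e-10.

K_a = 6.01e-10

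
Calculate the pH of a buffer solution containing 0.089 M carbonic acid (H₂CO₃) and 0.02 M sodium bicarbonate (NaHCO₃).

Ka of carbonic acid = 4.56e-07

pKa = -log(4.56e-07) = 6.34. pH = pKa + log([A⁻]/[HA]) = 6.34 + log(0.02/0.089)

pH = 5.69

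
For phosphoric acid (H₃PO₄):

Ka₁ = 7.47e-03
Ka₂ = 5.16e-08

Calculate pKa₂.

pKa₂ = -log(Ka₂) = -log(5.16e-08) = 7.29.

pK_{a2} = 7.29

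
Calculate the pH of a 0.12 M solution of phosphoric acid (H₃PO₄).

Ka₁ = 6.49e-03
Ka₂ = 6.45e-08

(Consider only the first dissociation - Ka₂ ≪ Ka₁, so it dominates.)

First dissociation dominates. From Ka₁ = [H⁺][HA⁻]/[H₂A], x² + Ka₁·x − Ka₁·C = 0 with C = 0.12 M and Ka₁ = 6.49e-03. Solving: [H⁺] = (−Ka₁ + √(Ka₁² + 4·Ka₁·C)) / 2 = 2.4850e-02 M. pH = -log(2.4850e-02) = 1.60.

pH = 1.60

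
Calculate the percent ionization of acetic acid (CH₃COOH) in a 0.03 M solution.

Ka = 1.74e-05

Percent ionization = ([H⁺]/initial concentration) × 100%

Using Ka equilibrium: x² + Ka×x - Ka×C = 0. Solving: [H⁺] = 7.1385e-04. Percent = (7.1385e-04/0.03) × 100

Percent ionization = 2.38%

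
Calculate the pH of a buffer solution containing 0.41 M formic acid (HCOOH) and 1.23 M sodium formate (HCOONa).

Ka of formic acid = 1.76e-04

pKa = -log(1.76e-04) = 3.75. pH = pKa + log([A⁻]/[HA]) = 3.75 + log(1.23/0.41)

pH = 4.23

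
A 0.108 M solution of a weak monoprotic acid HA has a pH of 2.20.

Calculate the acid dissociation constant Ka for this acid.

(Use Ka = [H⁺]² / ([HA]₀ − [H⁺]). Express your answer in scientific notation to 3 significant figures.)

[H⁺] = 10^(−pH) = 10^(−2.20) = 6.310e-03 M. For HA ⇌ H⁺ + A⁻, Ka = [H⁺][A⁻]/[HA] = [H⁺]² / ([HA]₀ − [H⁺]) = (6.310e-03)² / (0.108 − 6.310e-03) = 3.91e-04.

K_a = 3.91e-04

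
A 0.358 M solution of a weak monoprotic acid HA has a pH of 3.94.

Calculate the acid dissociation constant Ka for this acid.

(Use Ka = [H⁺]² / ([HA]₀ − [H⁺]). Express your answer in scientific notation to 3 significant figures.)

[H⁺] = 10^(−pH) = 10^(−3.94) = 1.148e-04 M. For HA ⇌ H⁺ + A⁻, Ka = [H⁺][A⁻]/[HA] = [H⁺]² / ([HA]₀ − [H⁺]) = (1.148e-04)² / (0.358 − 1.148e-04) = 3.68e-08.

K_a = 3.68e-08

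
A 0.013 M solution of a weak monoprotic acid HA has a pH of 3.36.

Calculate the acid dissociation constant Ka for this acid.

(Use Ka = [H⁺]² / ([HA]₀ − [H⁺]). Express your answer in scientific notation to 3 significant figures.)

[H⁺] = 10^(−pH) = 10^(−3.36) = 4.365e-04 M. For HA ⇌ H⁺ + A⁻, Ka = [H⁺][A⁻]/[HA] = [H⁺]² / ([HA]₀ − [H⁺]) = (4.365e-04)² / (0.013 − 4.365e-04) = 1.52e-05.

K_a = 1.52e-05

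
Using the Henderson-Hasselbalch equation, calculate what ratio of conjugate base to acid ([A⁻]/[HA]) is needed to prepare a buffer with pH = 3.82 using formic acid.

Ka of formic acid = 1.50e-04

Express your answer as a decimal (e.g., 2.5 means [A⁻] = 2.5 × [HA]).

pKa = -log(1.50e-04) = 3.8239. pH = pKa + log([A⁻]/[HA]), so log([A⁻]/[HA]) = pH − pKa = 3.82 − 3.8239 = -0.0039. [A⁻]/[HA] = 10^(-0.0039) = 0.991

[A⁻]/[HA] = 0.991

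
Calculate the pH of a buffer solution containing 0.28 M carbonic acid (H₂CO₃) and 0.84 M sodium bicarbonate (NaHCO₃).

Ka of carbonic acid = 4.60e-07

pKa = -log(4.60e-07) = 6.34. pH = pKa + log([A⁻]/[HA]) = 6.34 + log(0.84/0.28)

pH = 6.81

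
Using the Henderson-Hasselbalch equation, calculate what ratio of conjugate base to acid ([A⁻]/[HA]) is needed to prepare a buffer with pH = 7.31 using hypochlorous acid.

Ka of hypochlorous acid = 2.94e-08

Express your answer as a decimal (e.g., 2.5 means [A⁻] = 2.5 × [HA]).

pKa = -log(2.94e-08) = 7.5317. pH = pKa + log([A⁻]/[HA]), so log([A⁻]/[HA]) = pH − pKa = 7.31 − 7.5317 = -0.2217. [A⁻]/[HA] = 10^(-0.2217) = 0.600

[A⁻]/[HA] = 0.600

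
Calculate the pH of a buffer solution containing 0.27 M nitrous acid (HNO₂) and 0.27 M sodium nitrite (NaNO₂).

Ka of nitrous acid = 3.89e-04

pKa = -log(3.89e-04) = 3.41. pH = pKa + log([A⁻]/[HA]) = 3.41 + log(0.27/0.27)

pH = 3.41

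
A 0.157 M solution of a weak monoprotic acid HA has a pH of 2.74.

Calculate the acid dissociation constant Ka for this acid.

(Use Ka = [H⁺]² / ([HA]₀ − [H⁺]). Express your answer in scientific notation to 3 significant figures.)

[H⁺] = 10^(−pH) = 10^(−2.74) = 1.820e-03 M. For HA ⇌ H⁺ + A⁻, Ka = [H⁺][A⁻]/[HA] = [H⁺]² / ([HA]₀ − [H⁺]) = (1.820e-03)² / (0.157 − 1.820e-03) = 2.13e-05.

K_a = 2.13e-05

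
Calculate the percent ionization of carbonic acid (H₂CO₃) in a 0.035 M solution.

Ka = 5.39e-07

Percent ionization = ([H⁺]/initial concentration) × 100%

Using Ka equilibrium: x² + Ka×x - Ka×C = 0. Solving: [H⁺] = 1.3708e-04. Percent = (1.3708e-04/0.035) × 100

Percent ionization = 0.392%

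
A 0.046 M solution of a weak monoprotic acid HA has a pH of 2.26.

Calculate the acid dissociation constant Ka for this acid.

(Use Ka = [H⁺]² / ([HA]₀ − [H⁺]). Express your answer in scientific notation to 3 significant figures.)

[H⁺] = 10^(−pH) = 10^(−2.26) = 5.495e-03 M. For HA ⇌ H⁺ + A⁻, Ka = [H⁺][A⁻]/[HA] = [H⁺]² / ([HA]₀ − [H⁺]) = (5.495e-03)² / (0.046 − 5.495e-03) = 7.46e-04.

K_a = 7.46e-04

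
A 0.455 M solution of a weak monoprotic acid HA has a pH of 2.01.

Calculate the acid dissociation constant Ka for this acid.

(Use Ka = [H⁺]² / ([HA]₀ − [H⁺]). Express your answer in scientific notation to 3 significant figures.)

[H⁺] = 10^(−pH) = 10^(−2.01) = 9.772e-03 M. For HA ⇌ H⁺ + A⁻, Ka = [H⁺][A⁻]/[HA] = [H⁺]² / ([HA]₀ − [H⁺]) = (9.772e-03)² / (0.455 − 9.772e-03) = 2.14e-04.

K_a = 2.14e-04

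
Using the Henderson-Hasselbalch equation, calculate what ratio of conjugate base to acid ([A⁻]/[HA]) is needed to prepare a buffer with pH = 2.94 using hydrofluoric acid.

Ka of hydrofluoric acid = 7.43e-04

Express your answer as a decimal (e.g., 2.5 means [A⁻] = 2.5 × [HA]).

pKa = -log(7.43e-04) = 3.1290. pH = pKa + log([A⁻]/[HA]), so log([A⁻]/[HA]) = pH − pKa = 2.94 − 3.1290 = -0.1890. [A⁻]/[HA] = 10^(-0.1890) = 0.647

[A⁻]/[HA] = 0.647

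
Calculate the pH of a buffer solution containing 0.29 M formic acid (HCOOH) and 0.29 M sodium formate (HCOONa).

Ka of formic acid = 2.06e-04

pKa = -log(2.06e-04) = 3.69. pH = pKa + log([A⁻]/[HA]) = 3.69 + log(0.29/0.29)

pH = 3.69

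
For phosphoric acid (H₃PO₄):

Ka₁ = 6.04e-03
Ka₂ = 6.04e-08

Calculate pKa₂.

pKa₂ = -log(Ka₂) = -log(6.04e-08) = 7.22.

pK_{a2} = 7.22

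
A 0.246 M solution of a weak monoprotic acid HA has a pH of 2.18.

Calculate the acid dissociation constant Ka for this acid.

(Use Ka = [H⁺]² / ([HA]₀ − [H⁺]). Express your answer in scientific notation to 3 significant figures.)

[H⁺] = 10^(−pH) = 10^(−2.18) = 6.607e-03 M. For HA ⇌ H⁺ + A⁻, Ka = [H⁺][A⁻]/[HA] = [H⁺]² / ([HA]₀ − [H⁺]) = (6.607e-03)² / (0.246 − 6.607e-03) = 1.82e-04.

K_a = 1.82e-04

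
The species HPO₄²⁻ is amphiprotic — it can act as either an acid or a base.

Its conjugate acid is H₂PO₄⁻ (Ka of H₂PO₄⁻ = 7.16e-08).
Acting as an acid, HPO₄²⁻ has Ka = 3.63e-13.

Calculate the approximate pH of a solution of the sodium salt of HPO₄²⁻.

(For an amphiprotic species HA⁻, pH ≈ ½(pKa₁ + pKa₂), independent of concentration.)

pKa₁ = -log(7.16e-08) = 7.15; pKa₂ = -log(3.63e-13) = 12.44. For an amphiprotic species, pH ≈ ½(pKa₁ + pKa₂) = ½(7.15 + 12.44) = 9.79.

pH = 9.79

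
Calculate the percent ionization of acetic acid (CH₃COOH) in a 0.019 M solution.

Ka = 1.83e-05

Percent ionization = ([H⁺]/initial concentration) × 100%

Using Ka equilibrium: x² + Ka×x - Ka×C = 0. Solving: [H⁺] = 5.8058e-04. Percent = (5.8058e-04/0.019) × 100

Percent ionization = 3.06%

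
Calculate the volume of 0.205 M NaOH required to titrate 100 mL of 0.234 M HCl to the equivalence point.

At equivalence: moles acid = moles base. moles HCl = 0.234 × 100/1000 = 0.0234 mol. V_base = moles / 0.205 × 1000 = 114.1 mL.

V_{base} = 114.1 mL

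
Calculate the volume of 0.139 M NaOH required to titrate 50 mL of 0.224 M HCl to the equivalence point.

At equivalence: moles acid = moles base. moles HCl = 0.224 × 50/1000 = 0.0112 mol. V_base = moles / 0.139 × 1000 = 80.6 mL.

V_{base} = 80.6 mL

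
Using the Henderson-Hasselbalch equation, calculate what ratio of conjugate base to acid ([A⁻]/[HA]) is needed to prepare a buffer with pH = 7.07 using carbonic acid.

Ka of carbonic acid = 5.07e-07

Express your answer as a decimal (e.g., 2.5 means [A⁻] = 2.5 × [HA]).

pKa = -log(5.07e-07) = 6.2950. pH = pKa + log([A⁻]/[HA]), so log([A⁻]/[HA]) = pH − pKa = 7.07 − 6.2950 = 0.7750. [A⁻]/[HA] = 10^(0.7750) = 5.96

[A⁻]/[HA] = 5.96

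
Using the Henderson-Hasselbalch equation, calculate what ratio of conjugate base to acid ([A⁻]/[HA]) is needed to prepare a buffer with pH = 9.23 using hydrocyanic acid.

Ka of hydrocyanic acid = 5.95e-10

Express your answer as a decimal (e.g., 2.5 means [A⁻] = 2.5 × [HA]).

pKa = -log(5.95e-10) = 9.2255. pH = pKa + log([A⁻]/[HA]), so log([A⁻]/[HA]) = pH − pKa = 9.23 − 9.2255 = 0.0045. [A⁻]/[HA] = 10^(0.0045) = 1.01

[A⁻]/[HA] = 1.01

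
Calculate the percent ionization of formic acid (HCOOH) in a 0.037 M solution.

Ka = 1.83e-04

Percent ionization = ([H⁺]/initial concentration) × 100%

Using Ka equilibrium: x² + Ka×x - Ka×C = 0. Solving: [H⁺] = 2.5122e-03. Percent = (2.5122e-03/0.037) × 100

Percent ionization = 6.79%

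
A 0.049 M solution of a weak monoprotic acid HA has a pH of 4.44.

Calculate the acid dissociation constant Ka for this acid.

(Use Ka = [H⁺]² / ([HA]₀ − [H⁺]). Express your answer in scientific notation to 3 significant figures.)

[H⁺] = 10^(−pH) = 10^(−4.44) = 3.631e-05 M. For HA ⇌ H⁺ + A⁻, Ka = [H⁺][A⁻]/[HA] = [H⁺]² / ([HA]₀ − [H⁺]) = (3.631e-05)² / (0.049 − 3.631e-05) = 2.69e-08.

K_a = 2.69e-08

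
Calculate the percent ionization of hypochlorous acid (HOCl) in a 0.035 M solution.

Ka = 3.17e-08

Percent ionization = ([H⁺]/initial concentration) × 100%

Using Ka equilibrium: x² + Ka×x - Ka×C = 0. Solving: [H⁺] = 3.3293e-05. Percent = (3.3293e-05/0.035) × 100

Percent ionization = 0.0951%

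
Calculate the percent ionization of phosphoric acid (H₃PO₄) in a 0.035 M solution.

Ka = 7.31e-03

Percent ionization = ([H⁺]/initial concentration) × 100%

Using Ka equilibrium: x² + Ka×x - Ka×C = 0. Solving: [H⁺] = 1.2753e-02. Percent = (1.2753e-02/0.035) × 100

Percent ionization = 36.4%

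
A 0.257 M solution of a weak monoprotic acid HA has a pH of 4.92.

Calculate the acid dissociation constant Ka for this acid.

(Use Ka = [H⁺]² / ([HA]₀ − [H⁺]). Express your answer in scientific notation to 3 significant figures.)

[H⁺] = 10^(−pH) = 10^(−4.92) = 1.202e-05 M. For HA ⇌ H⁺ + A⁻, Ka = [H⁺][A⁻]/[HA] = [H⁺]² / ([HA]₀ − [H⁺]) = (1.202e-05)² / (0.257 − 1.202e-05) = 5.62e-10.

K_a = 5.62e-10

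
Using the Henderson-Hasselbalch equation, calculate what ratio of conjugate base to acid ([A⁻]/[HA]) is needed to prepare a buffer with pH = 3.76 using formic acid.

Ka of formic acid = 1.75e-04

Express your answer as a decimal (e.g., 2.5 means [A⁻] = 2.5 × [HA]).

pKa = -log(1.75e-04) = 3.7570. pH = pKa + log([A⁻]/[HA]), so log([A⁻]/[HA]) = pH − pKa = 3.76 − 3.7570 = 0.0030. [A⁻]/[HA] = 10^(0.0030) = 1.01

[A⁻]/[HA] = 1.01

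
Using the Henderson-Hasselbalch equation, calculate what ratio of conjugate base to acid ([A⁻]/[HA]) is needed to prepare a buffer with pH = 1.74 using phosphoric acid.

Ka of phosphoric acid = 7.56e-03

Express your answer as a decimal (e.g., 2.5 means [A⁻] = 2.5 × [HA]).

pKa = -log(7.56e-03) = 2.1215. pH = pKa + log([A⁻]/[HA]), so log([A⁻]/[HA]) = pH − pKa = 1.74 − 2.1215 = -0.3815. [A⁻]/[HA] = 10^(-0.3815) = 0.415

[A⁻]/[HA] = 0.415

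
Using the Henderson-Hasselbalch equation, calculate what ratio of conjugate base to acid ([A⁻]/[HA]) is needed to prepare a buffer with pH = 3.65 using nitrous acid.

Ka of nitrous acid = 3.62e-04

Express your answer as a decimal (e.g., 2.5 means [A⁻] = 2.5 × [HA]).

pKa = -log(3.62e-04) = 3.4413. pH = pKa + log([A⁻]/[HA]), so log([A⁻]/[HA]) = pH − pKa = 3.65 − 3.4413 = 0.2087. [A⁻]/[HA] = 10^(0.2087) = 1.62

[A⁻]/[HA] = 1.62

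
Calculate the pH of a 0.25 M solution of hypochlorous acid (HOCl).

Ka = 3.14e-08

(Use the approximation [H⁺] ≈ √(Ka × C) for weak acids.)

[H⁺] = √(Ka × C) = √(3.14e-08 × 0.25) = 8.8600e-05. pH = -log(8.8600e-05)

pH = 4.05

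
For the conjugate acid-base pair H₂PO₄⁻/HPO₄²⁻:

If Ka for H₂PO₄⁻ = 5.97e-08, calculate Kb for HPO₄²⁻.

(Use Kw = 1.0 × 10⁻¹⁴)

For a conjugate pair Ka × Kb = Kw, so Kb = Kw/Ka = 1.0 × 10⁻¹⁴ / 5.97e-08 = 1.68e-07.

K_b = 1.68e-07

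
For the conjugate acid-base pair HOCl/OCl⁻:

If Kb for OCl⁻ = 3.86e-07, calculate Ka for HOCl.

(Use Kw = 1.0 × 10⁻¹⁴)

For a conjugate pair Ka × Kb = Kw, so Ka = Kw/Kb = 1.0 × 10⁻¹⁴ / 3.86e-07 = 2.59e-08.

K_a = 2.59e-08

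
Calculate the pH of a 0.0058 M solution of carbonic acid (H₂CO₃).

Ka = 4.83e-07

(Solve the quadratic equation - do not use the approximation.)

x² + Ka×x - Ka×C = 0. Using quadratic formula: [H⁺] = 5.2687e-05

pH = 4.28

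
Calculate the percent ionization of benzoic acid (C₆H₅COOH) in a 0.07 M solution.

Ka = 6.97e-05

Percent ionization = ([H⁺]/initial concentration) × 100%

Using Ka equilibrium: x² + Ka×x - Ka×C = 0. Solving: [H⁺] = 2.1743e-03. Percent = (2.1743e-03/0.07) × 100

Percent ionization = 3.11%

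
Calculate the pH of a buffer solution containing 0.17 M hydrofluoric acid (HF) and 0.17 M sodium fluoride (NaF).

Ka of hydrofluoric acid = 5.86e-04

pKa = -log(5.86e-04) = 3.23. pH = pKa + log([A⁻]/[HA]) = 3.23 + log(0.17/0.17)

pH = 3.23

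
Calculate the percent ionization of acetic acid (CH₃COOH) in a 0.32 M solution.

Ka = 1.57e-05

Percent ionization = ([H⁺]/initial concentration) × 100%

Using Ka equilibrium: x² + Ka×x - Ka×C = 0. Solving: [H⁺] = 2.2336e-03. Percent = (2.2336e-03/0.32) × 100

Percent ionization = 0.698%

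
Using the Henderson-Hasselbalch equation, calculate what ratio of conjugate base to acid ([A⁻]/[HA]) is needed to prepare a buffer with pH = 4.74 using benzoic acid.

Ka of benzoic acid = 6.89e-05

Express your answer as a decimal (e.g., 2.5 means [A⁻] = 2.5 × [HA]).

pKa = -log(6.89e-05) = 4.1618. pH = pKa + log([A⁻]/[HA]), so log([A⁻]/[HA]) = pH − pKa = 4.74 − 4.1618 = 0.5782. [A⁻]/[HA] = 10^(0.5782) = 3.79

[A⁻]/[HA] = 3.79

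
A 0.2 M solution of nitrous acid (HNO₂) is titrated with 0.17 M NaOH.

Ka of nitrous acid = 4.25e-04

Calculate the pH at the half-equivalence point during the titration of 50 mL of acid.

At half-equivalence [HA] = [A⁻], so Henderson-Hasselbalch gives pH = pKa = -log(4.25e-04) = 3.37.

pH = pKa = 3.37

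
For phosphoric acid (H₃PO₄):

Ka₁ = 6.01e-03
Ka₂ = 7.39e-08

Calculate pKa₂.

pKa₂ = -log(Ka₂) = -log(7.39e-08) = 7.13.

pK_{a2} = 7.13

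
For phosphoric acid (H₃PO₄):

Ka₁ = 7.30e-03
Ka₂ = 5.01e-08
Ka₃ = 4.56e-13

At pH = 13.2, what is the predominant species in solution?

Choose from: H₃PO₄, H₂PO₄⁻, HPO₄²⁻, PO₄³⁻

pKa₁ = 2.14, pKa₂ = 7.30, pKa₃ = 12.34. For a polyprotic acid the predominant species crosses at each pKa: below pKa_n the protonated form dominates, above it the deprotonated form does. At pH = 13.2, the predominant species is PO₄³⁻.

PO₄³⁻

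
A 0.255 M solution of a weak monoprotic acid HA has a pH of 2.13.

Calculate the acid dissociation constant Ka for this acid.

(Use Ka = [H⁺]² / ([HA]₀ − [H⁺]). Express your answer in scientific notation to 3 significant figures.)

[H⁺] = 10^(−pH) = 10^(−2.13) = 7.413e-03 M. For HA ⇌ H⁺ + A⁻, Ka = [H⁺][A⁻]/[HA] = [H⁺]² / ([HA]₀ − [H⁺]) = (7.413e-03)² / (0.255 − 7.413e-03) = 2.22e-04.

K_a = 2.22e-04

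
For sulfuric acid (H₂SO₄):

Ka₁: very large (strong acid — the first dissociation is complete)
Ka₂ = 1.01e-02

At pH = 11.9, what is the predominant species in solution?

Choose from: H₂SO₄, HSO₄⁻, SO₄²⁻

The first dissociation is complete, so H₂SO₄ itself is never the predominant species in water; pKa₂ = -log(1.01e-02) = 2.00. For a polyprotic acid the predominant species crosses at each pKa: below pKa_n the protonated form dominates, above it the deprotonated form does. At pH = 11.9, the predominant species is SO₄²⁻.

SO₄²⁻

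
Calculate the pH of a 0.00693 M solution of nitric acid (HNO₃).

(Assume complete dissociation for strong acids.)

[H⁺] = 0.00693 M for strong acid. pH = -log[H⁺] = -log(0.00693)

pH = 2.16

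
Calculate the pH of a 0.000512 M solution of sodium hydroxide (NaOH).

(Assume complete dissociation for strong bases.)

[OH⁻] = 0.000512 M for strong base. pOH = -log[OH⁻] = 3.29, pH = 14 - pOH

pH = 10.71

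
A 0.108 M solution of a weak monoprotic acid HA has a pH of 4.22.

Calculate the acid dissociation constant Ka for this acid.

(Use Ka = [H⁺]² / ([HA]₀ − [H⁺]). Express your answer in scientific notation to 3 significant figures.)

[H⁺] = 10^(−pH) = 10^(−4.22) = 6.026e-05 M. For HA ⇌ H⁺ + A⁻, Ka = [H⁺][A⁻]/[HA] = [H⁺]² / ([HA]₀ − [H⁺]) = (6.026e-05)² / (0.108 − 6.026e-05) = 3.36e-08.

K_a = 3.36e-08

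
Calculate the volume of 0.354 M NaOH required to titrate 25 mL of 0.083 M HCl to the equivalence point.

At equivalence: moles acid = moles base. moles HCl = 0.083 × 25/1000 = 0.002075 mol. V_base = moles / 0.354 × 1000 = 5.9 mL.

V_{base} = 5.9 mL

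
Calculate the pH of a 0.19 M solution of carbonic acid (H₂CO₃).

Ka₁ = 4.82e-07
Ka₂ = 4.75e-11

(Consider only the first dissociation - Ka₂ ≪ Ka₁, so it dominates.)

First dissociation dominates. From Ka₁ = [H⁺][HA⁻]/[H₂A], x² + Ka₁·x − Ka₁·C = 0 with C = 0.19 M and Ka₁ = 4.82e-07. Solving: [H⁺] = (−Ka₁ + √(Ka₁² + 4·Ka₁·C)) / 2 = 3.0238e-04 M. pH = -log(3.0238e-04) = 3.52.

pH = 3.52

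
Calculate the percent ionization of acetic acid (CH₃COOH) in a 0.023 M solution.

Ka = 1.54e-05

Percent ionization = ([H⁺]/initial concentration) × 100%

Using Ka equilibrium: x² + Ka×x - Ka×C = 0. Solving: [H⁺] = 5.8750e-04. Percent = (5.8750e-04/0.023) × 100

Percent ionization = 2.55%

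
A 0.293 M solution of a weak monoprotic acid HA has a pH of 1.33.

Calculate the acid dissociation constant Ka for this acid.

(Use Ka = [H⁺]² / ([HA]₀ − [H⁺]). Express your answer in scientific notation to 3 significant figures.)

[H⁺] = 10^(−pH) = 10^(−1.33) = 4.677e-02 M. For HA ⇌ H⁺ + A⁻, Ka = [H⁺][A⁻]/[HA] = [H⁺]² / ([HA]₀ − [H⁺]) = (4.677e-02)² / (0.293 − 4.677e-02) = 8.89e-03.

K_a = 8.89e-03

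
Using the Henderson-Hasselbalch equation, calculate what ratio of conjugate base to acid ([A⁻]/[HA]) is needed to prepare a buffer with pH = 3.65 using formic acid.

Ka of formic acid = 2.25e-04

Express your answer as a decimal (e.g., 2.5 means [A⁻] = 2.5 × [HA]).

pKa = -log(2.25e-04) = 3.6478. pH = pKa + log([A⁻]/[HA]), so log([A⁻]/[HA]) = pH − pKa = 3.65 − 3.6478 = 0.0022. [A⁻]/[HA] = 10^(0.0022) = 1.01

[A⁻]/[HA] = 1.01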